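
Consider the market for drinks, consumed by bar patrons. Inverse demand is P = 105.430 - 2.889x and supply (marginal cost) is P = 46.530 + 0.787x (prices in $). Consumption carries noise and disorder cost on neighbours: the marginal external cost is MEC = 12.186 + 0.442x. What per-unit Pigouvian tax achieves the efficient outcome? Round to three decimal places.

tax = $17.200 per unit

Social marginal benefit = demand − MEC = 93.244 - 3.331x.
Set SMB = MC: 93.244 - 3.331x = 46.530 + 0.787x → x* = 11.3439.
The Pigouvian tax equals MEC at x*: 12.186 + 0.442×11.3439 = 17.2000.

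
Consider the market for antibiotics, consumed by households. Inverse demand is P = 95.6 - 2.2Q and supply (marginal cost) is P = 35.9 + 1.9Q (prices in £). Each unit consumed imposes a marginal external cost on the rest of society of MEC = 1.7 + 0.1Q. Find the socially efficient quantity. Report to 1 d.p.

Social marginal benefit = demand − MEC = 93.9 - 2.3Q.
Set SMB = MC: 93.9 - 2.3Q = 35.9 + 1.9Q → Q* = 13.8095.

Q* = 13.8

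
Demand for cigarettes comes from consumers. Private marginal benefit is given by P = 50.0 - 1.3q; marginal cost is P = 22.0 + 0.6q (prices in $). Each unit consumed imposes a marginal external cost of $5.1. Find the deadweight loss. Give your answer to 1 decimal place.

Market equilibrium (private): 22.0 + 0.6q = 50.0 - 1.3q → q_m = 14.7368.
Social marginal benefit = demand − MEC = 44.9 - 1.3q.
Set SMB = MC: 44.9 - 1.3q = 22.0 + 0.6q → q* = 12.0526.
The loss is the area between SMB and MC from q* to q_m; with linear curves that's a triangle of height MEC(q_m).
DWL = ½ × 2.6842 × 5.1000 = 6.8447.

DWL = $6.8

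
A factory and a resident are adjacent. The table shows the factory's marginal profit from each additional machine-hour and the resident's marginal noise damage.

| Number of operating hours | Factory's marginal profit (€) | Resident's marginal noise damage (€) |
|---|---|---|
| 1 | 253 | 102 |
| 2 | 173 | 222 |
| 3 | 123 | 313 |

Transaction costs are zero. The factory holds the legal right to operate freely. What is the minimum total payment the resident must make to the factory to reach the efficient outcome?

€296

Left alone the factory would choose level 3 (marginal profit stays positive).
Efficient level: k* = 1 (marginal profit ≥ marginal noise damage through 1).
The resident must at least cover the factory's forgone profit from cutting 3→1: 173 + 123 = 296.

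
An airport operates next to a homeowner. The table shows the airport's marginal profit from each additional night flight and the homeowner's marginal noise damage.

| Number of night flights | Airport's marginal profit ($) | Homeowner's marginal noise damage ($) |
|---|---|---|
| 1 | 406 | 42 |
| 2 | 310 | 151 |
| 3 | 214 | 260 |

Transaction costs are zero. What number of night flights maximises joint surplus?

2

Bargaining reaches the level where marginal profit last exceeds marginal noise damage.
That holds through level 2 (310 ≥ 151) but not at 3 (214 < 260).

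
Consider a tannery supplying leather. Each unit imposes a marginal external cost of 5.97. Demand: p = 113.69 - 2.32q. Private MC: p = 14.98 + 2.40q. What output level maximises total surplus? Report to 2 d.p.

q* = 19.65

Social marginal cost = private MC + MEC = 20.95 + 2.40q.
Set SMC = demand: 20.95 + 2.40q = 113.69 - 2.32q → q* = 19.6483.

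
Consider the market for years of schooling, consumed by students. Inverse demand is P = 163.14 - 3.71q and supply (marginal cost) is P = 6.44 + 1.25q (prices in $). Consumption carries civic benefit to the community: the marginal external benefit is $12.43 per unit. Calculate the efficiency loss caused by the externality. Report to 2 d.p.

DWL = $15.58

Market equilibrium (private): 6.44 + 1.25q = 163.14 - 3.71q → q_m = 31.5927.
Social marginal benefit = demand + MEB = 175.57 - 3.71q.
Set SMB = MC: 175.57 - 3.71q = 6.44 + 1.25q → q* = 34.0988.
Height of the DWL triangle at q_m is SMB(q_m) − MC(q_m) = MEB(q_m) = 12.4300.
DWL = ½ × 2.5061 × 12.4300 = 15.5754.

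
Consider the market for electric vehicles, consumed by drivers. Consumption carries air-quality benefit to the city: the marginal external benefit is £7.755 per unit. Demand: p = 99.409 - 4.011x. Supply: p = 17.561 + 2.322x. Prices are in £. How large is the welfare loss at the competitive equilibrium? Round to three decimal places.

Market equilibrium (private): 17.561 + 2.322x = 99.409 - 4.011x → x_m = 12.9240.
Social marginal benefit = demand + MEB = 107.164 - 4.011x.
Set SMB = MC: 107.164 - 4.011x = 17.561 + 2.322x → x* = 14.1486.
Between x* and x_m the wedge SMB − MC runs linearly from 0 to MEB(x_m), so the loss is a triangle.
DWL = ½ × 1.2246 × 7.7550 = 4.7484.

DWL = £4.748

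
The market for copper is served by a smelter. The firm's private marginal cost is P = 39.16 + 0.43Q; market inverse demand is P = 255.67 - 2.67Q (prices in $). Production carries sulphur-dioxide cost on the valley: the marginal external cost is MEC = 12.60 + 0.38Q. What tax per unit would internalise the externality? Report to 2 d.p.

Social marginal cost = private MC + MEC = 51.76 + 0.81Q.
Set SMC = demand: 51.76 + 0.81Q = 255.67 - 2.67Q → Q* = 58.5948.
The Pigouvian tax equals MEC at Q*: 12.60 + 0.38×58.5948 = 34.8660.

tax = $34.87 per unit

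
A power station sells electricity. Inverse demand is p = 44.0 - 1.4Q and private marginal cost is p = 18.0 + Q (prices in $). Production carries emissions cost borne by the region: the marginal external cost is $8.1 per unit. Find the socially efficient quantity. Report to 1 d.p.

Social marginal cost = private MC + MEC = 26.1 + Q.
Set SMC = demand: 26.1 + Q = 44.0 - 1.4Q → Q* = 7.4583.

Q* = 7.5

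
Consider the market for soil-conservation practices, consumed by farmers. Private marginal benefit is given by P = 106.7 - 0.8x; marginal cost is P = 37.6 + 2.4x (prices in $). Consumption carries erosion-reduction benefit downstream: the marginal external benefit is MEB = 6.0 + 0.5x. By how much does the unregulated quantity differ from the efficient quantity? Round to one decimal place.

Market equilibrium (private): 37.6 + 2.4x = 106.7 - 0.8x → x_m = 21.5938.
Social marginal benefit = demand + MEB = 112.7 - 0.3x.
Set SMB = MC: 112.7 - 0.3x = 37.6 + 2.4x → x* = 27.8148.
Gap = |21.5938 − 27.8148| = 6.2210.

6.2 units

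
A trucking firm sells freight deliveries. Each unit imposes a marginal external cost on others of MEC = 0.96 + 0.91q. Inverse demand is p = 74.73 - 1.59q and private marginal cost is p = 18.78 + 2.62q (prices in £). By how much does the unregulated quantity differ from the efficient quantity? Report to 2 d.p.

Market equilibrium (private): 18.78 + 2.62q = 74.73 - 1.59q → q_m = 13.2898.
Social marginal cost = private MC + MEC = 19.74 + 3.53q.
Set SMC = demand: 19.74 + 3.53q = 74.73 - 1.59q → q* = 10.7402.
Gap = |13.2898 − 10.7402| = 2.5496.

2.55 units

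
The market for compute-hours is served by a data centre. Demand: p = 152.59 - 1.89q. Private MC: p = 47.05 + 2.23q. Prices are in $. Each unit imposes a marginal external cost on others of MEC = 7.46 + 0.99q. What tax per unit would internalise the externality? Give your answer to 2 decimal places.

tax = $26.46 per unit

Social marginal cost = private MC + MEC = 54.51 + 3.22q.
Set SMC = demand: 54.51 + 3.22q = 152.59 - 1.89q → q* = 19.1937.
The Pigouvian tax equals MEC at q*: 7.46 + 0.99×19.1937 = 26.4618.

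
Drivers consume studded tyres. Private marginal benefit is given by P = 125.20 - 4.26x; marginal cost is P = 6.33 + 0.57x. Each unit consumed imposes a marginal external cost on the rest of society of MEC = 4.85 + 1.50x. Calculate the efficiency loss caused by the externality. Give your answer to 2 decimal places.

DWL = 137.79

Market equilibrium (private): 6.33 + 0.57x = 125.20 - 4.26x → x_m = 24.6108.
Social marginal benefit = demand − MEC = 120.35 - 5.76x.
Set SMB = MC: 120.35 - 5.76x = 6.33 + 0.57x → x* = 18.0126.
Height of the DWL triangle at x_m is MC(x_m) − SMB(x_m) = MEC(x_m) = 41.7661.
DWL = ½ × 6.5982 × 41.7661 = 137.7905.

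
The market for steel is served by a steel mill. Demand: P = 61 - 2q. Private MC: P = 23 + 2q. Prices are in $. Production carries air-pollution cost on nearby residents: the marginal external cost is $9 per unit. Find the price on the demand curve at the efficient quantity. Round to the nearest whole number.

Social marginal cost = private MC + MEC = 32 + 2q.
Set SMC = demand: 32 + 2q = 61 - 2q → q* = 7.2500.
Consumer price on the demand curve at q*: 61 − 2×7.2500 = 46.5000.

P = $47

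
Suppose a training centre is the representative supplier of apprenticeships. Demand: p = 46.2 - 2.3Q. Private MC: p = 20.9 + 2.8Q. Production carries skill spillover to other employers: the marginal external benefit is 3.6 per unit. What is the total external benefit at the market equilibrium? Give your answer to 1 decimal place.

Market equilibrium (private): 20.9 + 2.8Q = 46.2 - 2.3Q → Q_m = 4.9608.
Total external benefit = MEB × Q_m = 3.6 × 4.9608 = 17.8589.

17.9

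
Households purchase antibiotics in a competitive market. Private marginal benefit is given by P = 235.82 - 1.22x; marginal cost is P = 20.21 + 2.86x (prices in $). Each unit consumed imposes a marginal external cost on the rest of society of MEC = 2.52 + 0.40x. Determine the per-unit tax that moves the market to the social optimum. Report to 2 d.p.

Social marginal benefit = demand − MEC = 233.30 - 1.62x.
Set SMB = MC: 233.30 - 1.62x = 20.21 + 2.86x → x* = 47.5647.
The Pigouvian tax equals MEC at x*: 2.52 + 0.40×47.5647 = 21.5459.

tax = $21.55 per unit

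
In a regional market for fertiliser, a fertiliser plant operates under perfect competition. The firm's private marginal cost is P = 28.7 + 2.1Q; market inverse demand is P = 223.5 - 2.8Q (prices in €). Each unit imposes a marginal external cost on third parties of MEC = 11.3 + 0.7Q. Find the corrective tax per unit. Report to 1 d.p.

Social marginal cost = private MC + MEC = 40.0 + 2.8Q.
Set SMC = demand: 40.0 + 2.8Q = 223.5 - 2.8Q → Q* = 32.7679.
The Pigouvian tax equals MEC at Q*: 11.3 + 0.7×32.7679 = 34.2375.

tax = €34.2 per unit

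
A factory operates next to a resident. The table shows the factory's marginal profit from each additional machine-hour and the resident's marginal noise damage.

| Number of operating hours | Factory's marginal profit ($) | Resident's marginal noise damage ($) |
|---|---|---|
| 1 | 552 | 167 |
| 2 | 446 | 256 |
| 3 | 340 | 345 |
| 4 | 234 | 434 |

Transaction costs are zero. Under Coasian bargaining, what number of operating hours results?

2

Bargaining reaches the level where marginal profit last exceeds marginal noise damage.
That holds through level 2 (446 ≥ 256) but not at 3 (340 < 345).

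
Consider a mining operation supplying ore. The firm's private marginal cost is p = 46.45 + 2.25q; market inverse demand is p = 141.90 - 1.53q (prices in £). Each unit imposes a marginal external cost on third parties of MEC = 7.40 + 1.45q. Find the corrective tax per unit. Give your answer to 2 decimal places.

tax = £31.81 per unit

Social marginal cost = private MC + MEC = 53.85 + 3.70q.
Set SMC = demand: 53.85 + 3.70q = 141.90 - 1.53q → q* = 16.8356.
The Pigouvian tax equals MEC at q*: 7.40 + 1.45×16.8356 = 31.8116.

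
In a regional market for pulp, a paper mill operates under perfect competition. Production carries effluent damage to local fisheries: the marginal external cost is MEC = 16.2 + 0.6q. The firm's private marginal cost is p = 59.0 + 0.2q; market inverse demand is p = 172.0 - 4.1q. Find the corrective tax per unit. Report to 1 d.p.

tax = 28.1 per unit

Social marginal cost = private MC + MEC = 75.2 + 0.8q.
Set SMC = demand: 75.2 + 0.8q = 172.0 - 4.1q → q* = 19.7551.
The Pigouvian tax equals MEC at q*: 16.2 + 0.6×19.7551 = 28.0531.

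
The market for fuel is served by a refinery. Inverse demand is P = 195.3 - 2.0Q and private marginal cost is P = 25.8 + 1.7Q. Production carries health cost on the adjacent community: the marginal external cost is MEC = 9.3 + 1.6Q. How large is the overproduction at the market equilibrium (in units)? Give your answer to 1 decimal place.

Market equilibrium (private): 25.8 + 1.7Q = 195.3 - 2.0Q → Q_m = 45.8108.
Social marginal cost = private MC + MEC = 35.1 + 3.3Q.
Set SMC = demand: 35.1 + 3.3Q = 195.3 - 2.0Q → Q* = 30.2264.
Gap = |45.8108 − 30.2264| = 15.5844.

15.6 units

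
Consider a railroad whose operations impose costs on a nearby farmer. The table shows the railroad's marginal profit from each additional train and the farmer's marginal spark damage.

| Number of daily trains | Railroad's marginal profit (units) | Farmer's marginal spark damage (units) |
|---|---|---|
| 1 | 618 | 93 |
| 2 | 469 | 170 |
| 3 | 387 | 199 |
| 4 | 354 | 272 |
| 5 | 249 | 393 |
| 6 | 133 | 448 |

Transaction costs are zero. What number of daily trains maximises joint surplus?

4

Bargaining reaches the level where marginal profit last exceeds marginal spark damage.
That holds through level 4 (354 ≥ 272) but not at 5 (249 < 393).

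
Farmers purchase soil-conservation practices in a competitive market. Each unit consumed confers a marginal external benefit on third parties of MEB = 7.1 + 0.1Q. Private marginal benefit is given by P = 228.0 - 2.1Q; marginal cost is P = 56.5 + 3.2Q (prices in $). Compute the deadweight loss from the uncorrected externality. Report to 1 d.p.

Market equilibrium (private): 56.5 + 3.2Q = 228.0 - 2.1Q → Q_m = 32.3585.
Social marginal benefit = demand + MEB = 235.1 - 2.0Q.
Set SMB = MC: 235.1 - 2.0Q = 56.5 + 3.2Q → Q* = 34.3462.
Height of the DWL triangle at Q_m is SMB(Q_m) − MC(Q_m) = MEB(Q_m) = 10.3358.
DWL = ½ × 1.9877 × 10.3358 = 10.2722.

DWL = $10.3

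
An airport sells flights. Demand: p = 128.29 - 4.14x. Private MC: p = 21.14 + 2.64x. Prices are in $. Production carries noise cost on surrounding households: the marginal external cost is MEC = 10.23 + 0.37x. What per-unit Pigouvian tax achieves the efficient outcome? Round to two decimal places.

tax = $15.25 per unit

Social marginal cost = private MC + MEC = 31.37 + 3.01x.
Set SMC = demand: 31.37 + 3.01x = 128.29 - 4.14x → x* = 13.5552.
The Pigouvian tax equals MEC at x*: 10.23 + 0.37×13.5552 = 15.2454.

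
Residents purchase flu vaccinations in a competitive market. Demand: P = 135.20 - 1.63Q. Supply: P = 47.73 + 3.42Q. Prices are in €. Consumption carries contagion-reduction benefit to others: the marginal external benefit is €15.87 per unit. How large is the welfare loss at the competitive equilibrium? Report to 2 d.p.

Market equilibrium (private): 47.73 + 3.42Q = 135.20 - 1.63Q → Q_m = 17.3208.
Social marginal benefit = demand + MEB = 151.07 - 1.63Q.
Set SMB = MC: 151.07 - 1.63Q = 47.73 + 3.42Q → Q* = 20.4634.
The loss is the area between SMB and MC from Q* to Q_m; with linear curves that's a triangle of height MEB(Q_m).
DWL = ½ × 3.1426 × 15.8700 = 24.9365.

DWL = €24.94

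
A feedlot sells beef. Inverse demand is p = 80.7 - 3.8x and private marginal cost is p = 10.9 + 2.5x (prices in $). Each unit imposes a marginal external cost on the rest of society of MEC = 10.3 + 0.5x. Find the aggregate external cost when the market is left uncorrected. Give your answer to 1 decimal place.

Market equilibrium (private): 10.9 + 2.5x = 80.7 - 3.8x → x_m = 11.0794.
Total external cost = ∫₀^{x_m} (10.3 + 0.5x) dx = 10.3×11.0794 + ½×0.5×11.0794² = 144.8061.

$144.8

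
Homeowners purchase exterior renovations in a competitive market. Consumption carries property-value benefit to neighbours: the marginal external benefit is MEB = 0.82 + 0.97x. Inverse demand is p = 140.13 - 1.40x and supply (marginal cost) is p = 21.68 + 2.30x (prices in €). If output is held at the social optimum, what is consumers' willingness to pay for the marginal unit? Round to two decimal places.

Social marginal benefit = demand + MEB = 140.95 - 0.43x.
Set SMB = MC: 140.95 - 0.43x = 21.68 + 2.30x → x* = 43.6886.
Consumer price on the demand curve at x*: 140.13 − 1.40×43.6886 = 78.9660.

P = €78.97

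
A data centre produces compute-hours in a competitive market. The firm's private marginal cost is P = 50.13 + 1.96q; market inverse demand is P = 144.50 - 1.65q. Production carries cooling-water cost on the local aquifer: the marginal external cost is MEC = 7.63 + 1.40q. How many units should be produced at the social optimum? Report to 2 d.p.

q* = 17.31

Social marginal cost = private MC + MEC = 57.76 + 3.36q.
Set SMC = demand: 57.76 + 3.36q = 144.50 - 1.65q → q* = 17.3134.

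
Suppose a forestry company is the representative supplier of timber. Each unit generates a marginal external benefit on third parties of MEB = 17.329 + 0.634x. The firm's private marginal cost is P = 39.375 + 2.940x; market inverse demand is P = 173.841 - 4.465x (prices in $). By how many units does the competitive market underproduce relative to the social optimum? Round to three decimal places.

4.260 units

Market equilibrium (private): 39.375 + 2.940x = 173.841 - 4.465x → x_m = 18.1588.
Social marginal cost = private MC − MEB = 22.046 + 2.306x.
Set SMC = demand: 22.046 + 2.306x = 173.841 - 4.465x → x* = 22.4184.
Gap = |18.1588 − 22.4184| = 4.2596.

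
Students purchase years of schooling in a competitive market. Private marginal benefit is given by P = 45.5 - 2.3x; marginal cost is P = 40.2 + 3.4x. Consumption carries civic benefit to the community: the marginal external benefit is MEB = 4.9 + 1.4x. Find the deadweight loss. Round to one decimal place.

Market equilibrium (private): 40.2 + 3.4x = 45.5 - 2.3x → x_m = 0.9298.
Social marginal benefit = demand + MEB = 50.4 - 0.9x.
Set SMB = MC: 50.4 - 0.9x = 40.2 + 3.4x → x* = 2.3721.
The loss is the area between SMB and MC from x* to x_m; with linear curves that's a triangle of height MEB(x_m).
DWL = ½ × 1.4423 × 6.2018 = 4.4724.

DWL = 4.5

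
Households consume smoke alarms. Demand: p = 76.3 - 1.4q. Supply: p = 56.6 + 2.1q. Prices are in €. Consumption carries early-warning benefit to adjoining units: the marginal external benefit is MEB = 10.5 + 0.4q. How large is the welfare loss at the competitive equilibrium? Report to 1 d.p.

Market equilibrium (private): 56.6 + 2.1q = 76.3 - 1.4q → q_m = 5.6286.
Social marginal benefit = demand + MEB = 86.8 - q.
Set SMB = MC: 86.8 - q = 56.6 + 2.1q → q* = 9.7419.
The loss is the area between SMB and MC from q* to q_m; with linear curves that's a triangle of height MEB(q_m).
DWL = ½ × 4.1133 × 12.7514 = 26.2252.

DWL = €26.2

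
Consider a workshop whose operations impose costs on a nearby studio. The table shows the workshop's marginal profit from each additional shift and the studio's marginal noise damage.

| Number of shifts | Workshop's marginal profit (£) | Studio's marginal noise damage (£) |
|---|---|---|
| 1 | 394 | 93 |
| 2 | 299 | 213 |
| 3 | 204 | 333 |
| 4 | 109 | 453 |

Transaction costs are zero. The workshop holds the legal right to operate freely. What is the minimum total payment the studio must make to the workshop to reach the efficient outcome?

£313

Left alone the workshop would choose level 4 (marginal profit stays positive).
Efficient level: k* = 2 (marginal profit ≥ marginal noise damage through 2).
The studio must at least cover the workshop's forgone profit from cutting 4→2: 204 + 109 = 313.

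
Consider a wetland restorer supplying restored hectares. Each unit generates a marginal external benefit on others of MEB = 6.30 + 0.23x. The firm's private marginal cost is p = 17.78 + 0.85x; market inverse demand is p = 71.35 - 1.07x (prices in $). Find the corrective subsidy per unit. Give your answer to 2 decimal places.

subsidy = $14.45 per unit

Social marginal cost = private MC − MEB = 11.48 + 0.62x.
Set SMC = demand: 11.48 + 0.62x = 71.35 - 1.07x → x* = 35.4260.
The Pigouvian subsidy equals MEB at x*: 6.30 + 0.23×35.4260 = 14.4480.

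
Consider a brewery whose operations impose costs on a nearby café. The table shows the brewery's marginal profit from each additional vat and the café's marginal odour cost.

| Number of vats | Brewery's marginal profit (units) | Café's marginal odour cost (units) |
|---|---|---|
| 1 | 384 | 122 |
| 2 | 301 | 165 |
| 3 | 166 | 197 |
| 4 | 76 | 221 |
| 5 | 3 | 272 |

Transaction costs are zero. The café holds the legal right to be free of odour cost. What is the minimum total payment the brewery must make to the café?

Efficient level: marginal profit ≥ marginal odour cost through level 2, so k* = 2.
With the café holding the right, the brewery must at least compensate total damage at k*: 122 + 165 = 287.

287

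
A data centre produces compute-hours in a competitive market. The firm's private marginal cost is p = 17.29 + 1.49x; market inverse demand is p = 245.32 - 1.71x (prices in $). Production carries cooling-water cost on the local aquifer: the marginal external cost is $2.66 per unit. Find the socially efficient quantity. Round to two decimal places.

x* = 70.43

Social marginal cost = private MC + MEC = 19.95 + 1.49x.
Set SMC = demand: 19.95 + 1.49x = 245.32 - 1.71x → x* = 70.4281.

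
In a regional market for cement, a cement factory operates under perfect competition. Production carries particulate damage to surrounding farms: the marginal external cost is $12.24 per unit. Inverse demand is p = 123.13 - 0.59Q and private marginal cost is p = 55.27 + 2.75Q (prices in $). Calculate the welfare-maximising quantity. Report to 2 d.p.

Q* = 16.65

Social marginal cost = private MC + MEC = 67.51 + 2.75Q.
Set SMC = demand: 67.51 + 2.75Q = 123.13 - 0.59Q → Q* = 16.6527.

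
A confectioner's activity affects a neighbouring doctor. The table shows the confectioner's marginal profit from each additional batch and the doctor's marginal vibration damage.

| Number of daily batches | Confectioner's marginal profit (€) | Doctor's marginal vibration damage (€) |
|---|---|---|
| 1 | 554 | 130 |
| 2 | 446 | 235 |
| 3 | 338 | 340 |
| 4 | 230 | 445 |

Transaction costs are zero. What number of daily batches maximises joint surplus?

2

Bargaining reaches the level where marginal profit last exceeds marginal vibration damage.
That holds through level 2 (446 ≥ 235) but not at 3 (338 < 340).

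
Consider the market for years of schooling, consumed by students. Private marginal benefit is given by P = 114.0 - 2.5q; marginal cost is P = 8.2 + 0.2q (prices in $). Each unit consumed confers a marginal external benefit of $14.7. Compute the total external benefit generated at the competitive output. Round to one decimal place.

$576.0

Market equilibrium (private): 8.2 + 0.2q = 114.0 - 2.5q → q_m = 39.1852.
Total external benefit = MEB × q_m = 14.7 × 39.1852 = 576.0224.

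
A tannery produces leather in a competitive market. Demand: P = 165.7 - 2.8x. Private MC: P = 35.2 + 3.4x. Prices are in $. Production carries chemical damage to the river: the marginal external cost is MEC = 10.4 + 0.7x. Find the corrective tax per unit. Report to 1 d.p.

Social marginal cost = private MC + MEC = 45.6 + 4.1x.
Set SMC = demand: 45.6 + 4.1x = 165.7 - 2.8x → x* = 17.4058.
The Pigouvian tax equals MEC at x*: 10.4 + 0.7×17.4058 = 22.5841.

tax = $22.6 per unit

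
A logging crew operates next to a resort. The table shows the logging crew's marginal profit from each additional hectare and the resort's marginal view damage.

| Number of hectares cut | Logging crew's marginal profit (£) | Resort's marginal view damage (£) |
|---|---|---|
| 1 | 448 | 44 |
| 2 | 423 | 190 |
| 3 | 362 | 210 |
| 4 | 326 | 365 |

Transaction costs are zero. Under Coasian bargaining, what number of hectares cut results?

Bargaining reaches the level where marginal profit last exceeds marginal view damage.
That holds through level 3 (362 ≥ 210) but not at 4 (326 < 365).

3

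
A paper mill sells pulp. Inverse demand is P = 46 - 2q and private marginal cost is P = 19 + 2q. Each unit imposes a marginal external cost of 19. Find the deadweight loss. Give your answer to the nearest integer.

DWL = 45

Market equilibrium (private): 19 + 2q = 46 - 2q → q_m = 6.7500.
Social marginal cost = private MC + MEC = 38 + 2q.
Set SMC = demand: 38 + 2q = 46 - 2q → q* = 2.0000.
Between q* and q_m the wedge SMC − demand runs linearly from 0 to MEC(q_m), so the loss is a triangle.
DWL = ½ × 4.7500 × 19.0000 = 45.1250.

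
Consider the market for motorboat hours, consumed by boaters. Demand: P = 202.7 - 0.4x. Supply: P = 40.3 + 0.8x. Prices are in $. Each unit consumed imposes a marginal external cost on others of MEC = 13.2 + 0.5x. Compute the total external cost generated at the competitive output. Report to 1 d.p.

Market equilibrium (private): 40.3 + 0.8x = 202.7 - 0.4x → x_m = 135.3333.
Total external cost = ∫₀^{x_m} (13.2 + 0.5x) dx = 13.2×135.3333 + ½×0.5×135.3333² = 6365.1751.

$6365.2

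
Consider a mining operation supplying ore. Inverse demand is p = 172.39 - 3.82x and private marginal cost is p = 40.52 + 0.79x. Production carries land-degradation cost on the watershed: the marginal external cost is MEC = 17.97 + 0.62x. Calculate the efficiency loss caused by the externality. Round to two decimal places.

Market equilibrium (private): 40.52 + 0.79x = 172.39 - 3.82x → x_m = 28.6052.
Social marginal cost = private MC + MEC = 58.49 + 1.41x.
Set SMC = demand: 58.49 + 1.41x = 172.39 - 3.82x → x* = 21.7782.
The welfare-loss triangle has base |x_m − x*| and height MEC(x_m) (the vertical gap between SMC and demand is zero at x* and MEC at x_m).
DWL = ½ × 6.8270 × 35.7052 = 121.8797.

DWL = 121.88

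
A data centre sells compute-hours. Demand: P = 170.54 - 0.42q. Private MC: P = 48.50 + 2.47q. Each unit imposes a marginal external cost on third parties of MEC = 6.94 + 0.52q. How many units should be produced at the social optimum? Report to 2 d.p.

Social marginal cost = private MC + MEC = 55.44 + 2.99q.
Set SMC = demand: 55.44 + 2.99q = 170.54 - 0.42q → q* = 33.7537.

q* = 33.75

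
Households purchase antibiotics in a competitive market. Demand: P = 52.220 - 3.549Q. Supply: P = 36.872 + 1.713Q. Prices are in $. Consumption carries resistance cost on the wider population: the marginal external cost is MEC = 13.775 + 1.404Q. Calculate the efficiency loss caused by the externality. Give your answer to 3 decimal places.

Market equilibrium (private): 36.872 + 1.713Q = 52.220 - 3.549Q → Q_m = 2.9168.
Social marginal benefit = demand − MEC = 38.445 - 4.953Q.
Set SMB = MC: 38.445 - 4.953Q = 36.872 + 1.713Q → Q* = 0.2360.
Height of the DWL triangle at Q_m is MC(Q_m) − SMB(Q_m) = MEC(Q_m) = 17.8701.
DWL = ½ × 2.6808 × 17.8701 = 23.9531.

DWL = $23.953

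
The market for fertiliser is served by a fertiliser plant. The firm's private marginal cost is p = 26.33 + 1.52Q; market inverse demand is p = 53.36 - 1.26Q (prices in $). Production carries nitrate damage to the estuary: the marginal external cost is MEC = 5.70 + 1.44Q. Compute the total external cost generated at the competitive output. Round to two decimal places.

$123.49

Market equilibrium (private): 26.33 + 1.52Q = 53.36 - 1.26Q → Q_m = 9.7230.
Total external cost = ∫₀^{Q_m} (5.70 + 1.44Q) dQ = 5.70×9.7230 + ½×1.44×9.7230² = 123.4875.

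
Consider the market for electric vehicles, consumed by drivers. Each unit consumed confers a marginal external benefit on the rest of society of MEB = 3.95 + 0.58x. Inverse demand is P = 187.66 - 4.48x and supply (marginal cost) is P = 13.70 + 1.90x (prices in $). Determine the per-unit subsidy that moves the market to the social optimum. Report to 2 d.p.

Social marginal benefit = demand + MEB = 191.61 - 3.90x.
Set SMB = MC: 191.61 - 3.90x = 13.70 + 1.90x → x* = 30.6741.
The Pigouvian subsidy equals MEB at x*: 3.95 + 0.58×30.6741 = 21.7410.

subsidy = $21.74 per unit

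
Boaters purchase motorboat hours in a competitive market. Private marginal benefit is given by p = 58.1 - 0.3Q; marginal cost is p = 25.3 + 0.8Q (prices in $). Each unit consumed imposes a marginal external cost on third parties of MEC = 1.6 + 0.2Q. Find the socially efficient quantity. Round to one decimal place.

Social marginal benefit = demand − MEC = 56.5 - 0.5Q.
Set SMB = MC: 56.5 - 0.5Q = 25.3 + 0.8Q → Q* = 24.0000.

Q* = 24.0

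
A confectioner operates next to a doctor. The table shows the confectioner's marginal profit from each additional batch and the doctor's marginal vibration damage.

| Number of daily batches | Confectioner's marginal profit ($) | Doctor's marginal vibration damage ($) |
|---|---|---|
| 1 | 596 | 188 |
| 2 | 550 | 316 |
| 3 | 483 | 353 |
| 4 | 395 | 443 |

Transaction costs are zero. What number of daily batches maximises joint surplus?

3

Bargaining reaches the level where marginal profit last exceeds marginal vibration damage.
That holds through level 3 (483 ≥ 353) but not at 4 (395 < 443).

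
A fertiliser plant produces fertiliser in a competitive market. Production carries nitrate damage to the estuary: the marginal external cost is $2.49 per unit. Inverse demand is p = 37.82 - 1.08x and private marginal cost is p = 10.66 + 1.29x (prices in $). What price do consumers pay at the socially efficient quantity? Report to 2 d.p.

P = $26.58

Social marginal cost = private MC + MEC = 13.15 + 1.29x.
Set SMC = demand: 13.15 + 1.29x = 37.82 - 1.08x → x* = 10.4093.
Consumer price on the demand curve at x*: 37.82 − 1.08×10.4093 = 26.5780.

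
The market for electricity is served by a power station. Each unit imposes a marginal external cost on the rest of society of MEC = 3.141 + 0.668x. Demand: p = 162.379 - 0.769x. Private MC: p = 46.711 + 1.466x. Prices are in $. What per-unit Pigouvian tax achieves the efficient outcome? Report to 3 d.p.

Social marginal cost = private MC + MEC = 49.852 + 2.134x.
Set SMC = demand: 49.852 + 2.134x = 162.379 - 0.769x → x* = 38.7623.
The Pigouvian tax equals MEC at x*: 3.141 + 0.668×38.7623 = 29.0342.

tax = $29.034 per unit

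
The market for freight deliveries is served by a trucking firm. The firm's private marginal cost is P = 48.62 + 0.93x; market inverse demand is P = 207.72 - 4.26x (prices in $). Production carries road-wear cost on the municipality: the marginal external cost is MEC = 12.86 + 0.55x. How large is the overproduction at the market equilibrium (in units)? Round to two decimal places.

Market equilibrium (private): 48.62 + 0.93x = 207.72 - 4.26x → x_m = 30.6551.
Social marginal cost = private MC + MEC = 61.48 + 1.48x.
Set SMC = demand: 61.48 + 1.48x = 207.72 - 4.26x → x* = 25.4774.
Gap = |30.6551 − 25.4774| = 5.1777.

5.18 units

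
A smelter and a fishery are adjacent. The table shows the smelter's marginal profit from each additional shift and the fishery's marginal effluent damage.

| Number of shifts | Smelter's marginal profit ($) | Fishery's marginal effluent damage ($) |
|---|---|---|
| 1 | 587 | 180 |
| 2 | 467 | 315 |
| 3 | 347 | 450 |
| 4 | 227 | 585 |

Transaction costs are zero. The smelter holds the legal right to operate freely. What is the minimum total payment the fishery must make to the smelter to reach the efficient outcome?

Left alone the smelter would choose level 4 (marginal profit stays positive).
Efficient level: k* = 2 (marginal profit ≥ marginal effluent damage through 2).
The fishery must at least cover the smelter's forgone profit from cutting 4→2: 347 + 227 = 574.

$574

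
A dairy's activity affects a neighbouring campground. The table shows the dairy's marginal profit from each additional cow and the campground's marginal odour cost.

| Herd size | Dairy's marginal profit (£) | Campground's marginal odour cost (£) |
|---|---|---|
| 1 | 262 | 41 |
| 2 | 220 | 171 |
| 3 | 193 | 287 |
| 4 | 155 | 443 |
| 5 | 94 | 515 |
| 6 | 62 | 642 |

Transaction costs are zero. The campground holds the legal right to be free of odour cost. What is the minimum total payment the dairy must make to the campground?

£212

Efficient level: marginal profit ≥ marginal odour cost through level 2, so k* = 2.
With the campground holding the right, the dairy must at least compensate total damage at k*: 41 + 171 = 212.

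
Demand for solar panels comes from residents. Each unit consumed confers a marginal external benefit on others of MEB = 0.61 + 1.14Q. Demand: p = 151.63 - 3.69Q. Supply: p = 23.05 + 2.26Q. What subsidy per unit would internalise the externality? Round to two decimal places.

Social marginal benefit = demand + MEB = 152.24 - 2.55Q.
Set SMB = MC: 152.24 - 2.55Q = 23.05 + 2.26Q → Q* = 26.8586.
The Pigouvian subsidy equals MEB at Q*: 0.61 + 1.14×26.8586 = 31.2288.

subsidy = 31.23 per unit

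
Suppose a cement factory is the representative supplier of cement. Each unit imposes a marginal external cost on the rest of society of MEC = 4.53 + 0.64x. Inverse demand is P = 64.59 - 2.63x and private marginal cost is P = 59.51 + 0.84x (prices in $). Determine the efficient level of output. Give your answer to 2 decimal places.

Social marginal cost = private MC + MEC = 64.04 + 1.48x.
Set SMC = demand: 64.04 + 1.48x = 64.59 - 2.63x → x* = 0.1338.

x* = 0.13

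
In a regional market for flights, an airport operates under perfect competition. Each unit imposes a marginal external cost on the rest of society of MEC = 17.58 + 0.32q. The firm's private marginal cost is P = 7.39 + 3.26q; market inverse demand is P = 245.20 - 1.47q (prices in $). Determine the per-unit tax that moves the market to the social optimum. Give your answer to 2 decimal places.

Social marginal cost = private MC + MEC = 24.97 + 3.58q.
Set SMC = demand: 24.97 + 3.58q = 245.20 - 1.47q → q* = 43.6099.
The Pigouvian tax equals MEC at q*: 17.58 + 0.32×43.6099 = 31.5352.

tax = $31.54 per unit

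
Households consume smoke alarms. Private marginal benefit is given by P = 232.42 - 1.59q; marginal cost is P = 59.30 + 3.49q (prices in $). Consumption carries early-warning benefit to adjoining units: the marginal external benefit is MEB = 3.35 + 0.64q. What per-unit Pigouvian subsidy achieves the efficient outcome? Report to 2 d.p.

subsidy = $28.79 per unit

Social marginal benefit = demand + MEB = 235.77 - 0.95q.
Set SMB = MC: 235.77 - 0.95q = 59.30 + 3.49q → q* = 39.7455.
The Pigouvian subsidy equals MEB at q*: 3.35 + 0.64×39.7455 = 28.7871.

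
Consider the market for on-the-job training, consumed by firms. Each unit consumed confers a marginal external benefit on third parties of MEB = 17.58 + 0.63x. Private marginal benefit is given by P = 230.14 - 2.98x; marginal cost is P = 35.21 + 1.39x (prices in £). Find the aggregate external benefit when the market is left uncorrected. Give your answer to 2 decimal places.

£1410.95

Market equilibrium (private): 35.21 + 1.39x = 230.14 - 2.98x → x_m = 44.6064.
Total external benefit = ∫₀^{x_m} (17.58 + 0.63x) dx = 17.58×44.6064 + ½×0.63×44.6064² = 1410.9458.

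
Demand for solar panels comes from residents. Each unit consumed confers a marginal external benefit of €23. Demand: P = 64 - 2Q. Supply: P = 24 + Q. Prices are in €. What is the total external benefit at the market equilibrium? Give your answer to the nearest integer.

€307

Market equilibrium (private): 24 + Q = 64 - 2Q → Q_m = 13.3333.
Total external benefit = MEB × Q_m = 23 × 13.3333 = 306.6659.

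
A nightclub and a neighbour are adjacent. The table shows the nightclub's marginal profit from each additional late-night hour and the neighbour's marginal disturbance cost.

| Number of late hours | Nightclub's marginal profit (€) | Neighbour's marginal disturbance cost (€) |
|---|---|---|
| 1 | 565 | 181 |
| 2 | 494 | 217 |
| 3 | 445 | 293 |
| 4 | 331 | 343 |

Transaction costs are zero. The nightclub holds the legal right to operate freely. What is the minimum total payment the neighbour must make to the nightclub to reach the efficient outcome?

Left alone the nightclub would choose level 4 (marginal profit stays positive).
Efficient level: k* = 3 (marginal profit ≥ marginal disturbance cost through 3).
The neighbour must at least cover the nightclub's forgone profit from cutting 4→3: 331 = 331.

€331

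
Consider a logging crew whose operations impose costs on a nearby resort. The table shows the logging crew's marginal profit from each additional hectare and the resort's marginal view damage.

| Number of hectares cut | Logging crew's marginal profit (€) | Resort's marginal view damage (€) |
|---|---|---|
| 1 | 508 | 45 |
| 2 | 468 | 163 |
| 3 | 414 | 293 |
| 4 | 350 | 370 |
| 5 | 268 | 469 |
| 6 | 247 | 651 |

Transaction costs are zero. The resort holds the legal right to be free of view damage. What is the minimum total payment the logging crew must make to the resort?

Efficient level: marginal profit ≥ marginal view damage through level 3, so k* = 3.
With the resort holding the right, the logging crew must at least compensate total damage at k*: 45 + 163 + 293 = 501.

€501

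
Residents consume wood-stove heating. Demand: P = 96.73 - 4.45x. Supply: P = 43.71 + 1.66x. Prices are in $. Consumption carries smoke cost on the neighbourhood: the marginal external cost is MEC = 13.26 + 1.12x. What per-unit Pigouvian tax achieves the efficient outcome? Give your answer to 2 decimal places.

Social marginal benefit = demand − MEC = 83.47 - 5.57x.
Set SMB = MC: 83.47 - 5.57x = 43.71 + 1.66x → x* = 5.4993.
The Pigouvian tax equals MEC at x*: 13.26 + 1.12×5.4993 = 19.4192.

tax = $19.42 per unit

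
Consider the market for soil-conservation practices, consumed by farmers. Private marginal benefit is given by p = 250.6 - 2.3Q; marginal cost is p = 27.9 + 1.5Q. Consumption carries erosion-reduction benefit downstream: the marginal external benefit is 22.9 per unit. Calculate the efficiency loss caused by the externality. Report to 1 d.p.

Market equilibrium (private): 27.9 + 1.5Q = 250.6 - 2.3Q → Q_m = 58.6053.
Social marginal benefit = demand + MEB = 273.5 - 2.3Q.
Set SMB = MC: 273.5 - 2.3Q = 27.9 + 1.5Q → Q* = 64.6316.
The loss is the area between SMB and MC from Q* to Q_m; with linear curves that's a triangle of height MEB(Q_m).
DWL = ½ × 6.0263 × 22.9000 = 69.0011.

DWL = 69.0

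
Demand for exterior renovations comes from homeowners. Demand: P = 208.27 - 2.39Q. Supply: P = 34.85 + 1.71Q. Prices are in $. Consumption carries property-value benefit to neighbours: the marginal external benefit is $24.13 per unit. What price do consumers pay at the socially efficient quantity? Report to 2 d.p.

P = $93.11

Social marginal benefit = demand + MEB = 232.40 - 2.39Q.
Set SMB = MC: 232.40 - 2.39Q = 34.85 + 1.71Q → Q* = 48.1829.
Consumer price on the demand curve at Q*: 208.27 − 2.39×48.1829 = 93.1129.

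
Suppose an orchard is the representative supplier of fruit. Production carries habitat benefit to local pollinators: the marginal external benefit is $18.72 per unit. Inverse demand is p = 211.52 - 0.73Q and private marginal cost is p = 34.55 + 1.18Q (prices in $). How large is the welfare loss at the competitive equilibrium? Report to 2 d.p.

Market equilibrium (private): 34.55 + 1.18Q = 211.52 - 0.73Q → Q_m = 92.6545.
Social marginal cost = private MC − MEB = 15.83 + 1.18Q.
Set SMC = demand: 15.83 + 1.18Q = 211.52 - 0.73Q → Q* = 102.4555.
Between Q* and Q_m the wedge demand − SMC runs linearly from 0 to MEB(Q_m), so the loss is a triangle.
DWL = ½ × 9.8010 × 18.7200 = 91.7374.

DWL = $91.74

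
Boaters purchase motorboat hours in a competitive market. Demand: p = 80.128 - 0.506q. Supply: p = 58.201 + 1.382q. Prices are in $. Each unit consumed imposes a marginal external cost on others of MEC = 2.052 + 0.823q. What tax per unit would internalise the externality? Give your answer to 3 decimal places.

Social marginal benefit = demand − MEC = 78.076 - 1.329q.
Set SMB = MC: 78.076 - 1.329q = 58.201 + 1.382q → q* = 7.3312.
The Pigouvian tax equals MEC at q*: 2.052 + 0.823×7.3312 = 8.0856.

tax = $8.086 per unit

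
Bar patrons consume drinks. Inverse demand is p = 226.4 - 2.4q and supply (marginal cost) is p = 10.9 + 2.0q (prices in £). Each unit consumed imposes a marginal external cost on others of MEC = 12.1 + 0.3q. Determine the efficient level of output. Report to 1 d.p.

Social marginal benefit = demand − MEC = 214.3 - 2.7q.
Set SMB = MC: 214.3 - 2.7q = 10.9 + 2.0q → q* = 43.2766.

q* = 43.3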